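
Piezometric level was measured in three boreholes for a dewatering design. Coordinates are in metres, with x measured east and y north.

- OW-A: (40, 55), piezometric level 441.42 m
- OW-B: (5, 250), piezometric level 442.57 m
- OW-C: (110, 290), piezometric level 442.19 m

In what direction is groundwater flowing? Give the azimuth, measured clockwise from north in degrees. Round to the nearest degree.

Taking OW-A as reference: OW-B−OW-A = (-35, 195, +1.15); OW-C−OW-A = (70, 235, +0.77).
Determinant of the coordinate differences = (-35)·235 − 70·195 = -21875.
∂h/∂x = [(+1.15)·235 − (+0.77)·195] / -21875 = -0.005490
∂h/∂y = [(-35)·(+0.77) − 70·(+1.15)] / -21875 = +0.004912
Flow direction (−∇h) has components (+0.005490 E, -0.004912 N).
Azimuth = atan2(E, N) = atan2(+0.005490, -0.004912) = 131.8° ≈ 132°.

132°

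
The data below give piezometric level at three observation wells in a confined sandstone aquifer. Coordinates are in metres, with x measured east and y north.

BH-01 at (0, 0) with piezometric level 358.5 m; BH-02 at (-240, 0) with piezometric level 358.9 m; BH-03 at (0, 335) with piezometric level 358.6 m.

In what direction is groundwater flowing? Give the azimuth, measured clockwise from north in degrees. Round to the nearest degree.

100°

∂h/∂x = (358.9 − 358.5) / (-240 − 0) = -0.001667
∂h/∂y = (358.6 − 358.5) / (335 − 0) = +0.0002985
Flow direction (−∇h) has components (+0.001667 E, -0.0002985 N).
Azimuth = atan2(E, N) = atan2(+0.001667, -0.0002985) = 100.2° ≈ 100°.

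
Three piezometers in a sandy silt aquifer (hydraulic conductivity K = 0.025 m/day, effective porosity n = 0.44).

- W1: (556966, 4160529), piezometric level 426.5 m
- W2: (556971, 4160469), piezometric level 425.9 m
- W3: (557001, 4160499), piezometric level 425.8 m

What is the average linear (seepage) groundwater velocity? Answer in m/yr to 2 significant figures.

Differences from W1: to W2 (Δx, Δy, Δh) = (5, -60, -0.6); to W3 = (35, -30, -0.7).
Determinant of the coordinate differences = 5·(-30) − 35·(-60) = 1950.
∂h/∂x = [(-0.6)·(-30) − (-0.7)·(-60)] / 1950 = -0.01231
∂h/∂y = [5·(-0.7) − 35·(-0.6)] / 1950 = +0.008974
|∇h| = √(-0.01231² + 0.008974²) = 0.01523
Seepage velocity v = K·i/n = 0.025 × 0.01523 / 0.44 = 0.0008653 m/day = 0.3161 m/yr.

0.32 m/yr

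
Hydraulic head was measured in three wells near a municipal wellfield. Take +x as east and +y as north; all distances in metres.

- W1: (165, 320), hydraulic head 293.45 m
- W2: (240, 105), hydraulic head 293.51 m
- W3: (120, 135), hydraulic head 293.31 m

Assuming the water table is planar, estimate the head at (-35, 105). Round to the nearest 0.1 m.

Differences from W1: to W2 (Δx, Δy, Δh) = (75, -215, +0.06); to W3 = (-45, -185, -0.14).
Solve a·Δx + b·Δy = Δh: det = 75·(-185) − (-45)·(-215) = -23550.
∂h/∂x = [(+0.06)·(-185) − (-0.14)·(-215)] / -23550 = +0.001749
∂h/∂y = [75·(-0.14) − (-45)·(+0.06)] / -23550 = +0.0003312
h(-35, 105) = 293.45 + (+0.001749)·(-200) + (+0.0003312)·(-215) = 293.45 -0.350 -0.071 = 293.029 m.

293.0 m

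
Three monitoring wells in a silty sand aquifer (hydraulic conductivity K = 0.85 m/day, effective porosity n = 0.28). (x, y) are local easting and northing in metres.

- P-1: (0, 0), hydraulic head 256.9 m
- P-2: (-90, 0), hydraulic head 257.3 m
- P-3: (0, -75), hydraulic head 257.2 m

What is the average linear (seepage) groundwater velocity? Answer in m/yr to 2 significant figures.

∂h/∂x = (257.3 − 256.9) / (-90 − 0) = -0.004444
∂h/∂y = (257.2 − 256.9) / (-75 − 0) = -0.004000
|∇h| = √(-0.004444² + -0.004000²) = 0.005979
Seepage velocity v = K·i/n = 0.85 × 0.005979 / 0.28 = 0.01815 m/day = 6.629 m/yr.

6.6 m/yr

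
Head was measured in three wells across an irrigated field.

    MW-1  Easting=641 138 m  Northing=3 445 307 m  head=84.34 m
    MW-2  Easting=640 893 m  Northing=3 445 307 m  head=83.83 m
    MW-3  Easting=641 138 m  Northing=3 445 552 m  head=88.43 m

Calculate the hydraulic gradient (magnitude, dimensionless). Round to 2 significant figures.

∂h/∂x = (83.83 − 84.34) / (640893 − 641138) = +0.002082
∂h/∂y = (88.43 − 84.34) / (3445552 − 3445307) = +0.01669
|∇h| = √(0.002082² + 0.01669²) = 0.01682

0.017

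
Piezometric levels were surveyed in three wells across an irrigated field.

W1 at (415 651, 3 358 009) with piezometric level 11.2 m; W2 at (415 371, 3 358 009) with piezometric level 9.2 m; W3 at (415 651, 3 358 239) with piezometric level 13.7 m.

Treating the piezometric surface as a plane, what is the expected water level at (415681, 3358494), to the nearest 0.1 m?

16.7 m

∂h/∂x = (9.2 − 11.2) / (415371 − 415651) = +0.007143
∂h/∂y = (13.7 − 11.2) / (3358239 − 3358009) = +0.01087
h(415681, 3358494) = 11.2 + (+0.007143)·(30) + (+0.01087)·(485) = 11.2 +0.214 +5.272 = 16.686 m.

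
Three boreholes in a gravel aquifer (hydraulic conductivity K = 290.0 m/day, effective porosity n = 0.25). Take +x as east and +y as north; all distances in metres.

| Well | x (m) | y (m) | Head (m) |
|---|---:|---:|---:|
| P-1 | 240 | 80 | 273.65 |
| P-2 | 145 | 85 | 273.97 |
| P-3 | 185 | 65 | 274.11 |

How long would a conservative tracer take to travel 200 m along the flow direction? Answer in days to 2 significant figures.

With h = a·x + b·y + c and P-1 as origin, the differences give:
  (-95)·a + 5·b = +0.32
  (-55)·a + (-15)·b = +0.46
Eliminate b (×(-15) and ×5, subtract): 1700·a = -7.100 → a = ∂h/∂x = -0.004176
Back-substitute: b = ∂h/∂y = -0.01535.
|∇h| = √(-0.004176² + -0.01535²) = 0.01591
Seepage velocity v = K·i/n = 290.0 × 0.01591 / 0.25 = 18.46 m/day.
t = 200 / 18.46 = 10.83 days.

11 days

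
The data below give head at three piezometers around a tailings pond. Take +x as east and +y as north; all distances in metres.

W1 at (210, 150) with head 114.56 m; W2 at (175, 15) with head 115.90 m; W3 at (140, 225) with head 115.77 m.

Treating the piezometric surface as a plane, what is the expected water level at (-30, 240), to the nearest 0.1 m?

119.4 m

With h = a·x + b·y + c and W1 as origin, the differences give:
  (-35)·a + (-135)·b = +1.34
  (-70)·a + 75·b = +1.21
Eliminate b (×75 and ×(-135), subtract): -12075·a = 263.850 → a = ∂h/∂x = -0.02185
Back-substitute: b = ∂h/∂y = -0.004261.
h(-30, 240) = 114.56 + (-0.02185)·(-240) + (-0.004261)·(90) = 114.56 +5.244 -0.383 = 119.421 m.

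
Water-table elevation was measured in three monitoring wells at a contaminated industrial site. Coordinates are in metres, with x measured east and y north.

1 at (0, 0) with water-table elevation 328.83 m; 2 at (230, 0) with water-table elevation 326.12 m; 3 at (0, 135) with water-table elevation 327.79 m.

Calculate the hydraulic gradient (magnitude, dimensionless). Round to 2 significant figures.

0.014

∂h/∂x = (326.12 − 328.83) / (230 − 0) = -0.01178
∂h/∂y = (327.79 − 328.83) / (135 − 0) = -0.007704
|∇h| = √(-0.01178² + -0.007704²) = 0.01408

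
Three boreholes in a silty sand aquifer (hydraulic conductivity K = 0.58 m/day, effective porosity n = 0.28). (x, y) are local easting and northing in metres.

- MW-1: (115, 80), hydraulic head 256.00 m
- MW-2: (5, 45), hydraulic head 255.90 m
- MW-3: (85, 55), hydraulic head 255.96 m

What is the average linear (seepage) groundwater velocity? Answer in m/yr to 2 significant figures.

Differences from MW-1: to MW-2 (Δx, Δy, Δh) = (-110, -35, -0.10); to MW-3 = (-30, -25, -0.04).
Solve a·Δx + b·Δy = Δh: det = (-110)·(-25) − (-30)·(-35) = 1700.
∂h/∂x = [(-0.10)·(-25) − (-0.04)·(-35)] / 1700 = +0.0006471
∂h/∂y = [(-110)·(-0.04) − (-30)·(-0.10)] / 1700 = +0.0008235
|∇h| = √(0.0006471² + 0.0008235²) = 0.001047
Seepage velocity v = K·i/n = 0.58 × 0.001047 / 0.28 = 0.002169 m/day = 0.7922 m/yr.

0.79 m/yr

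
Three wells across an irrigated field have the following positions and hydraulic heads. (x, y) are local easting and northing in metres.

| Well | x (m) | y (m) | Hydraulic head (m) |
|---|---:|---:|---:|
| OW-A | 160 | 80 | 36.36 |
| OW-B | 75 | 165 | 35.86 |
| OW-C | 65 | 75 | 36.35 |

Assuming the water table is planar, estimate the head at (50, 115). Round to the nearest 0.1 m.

With h = a·x + b·y + c and OW-A as origin, the differences give:
  (-85)·a + 85·b = -0.50
  (-95)·a + (-5)·b = -0.01
Eliminate b (×(-5) and ×85, subtract): 8500·a = 3.350 → a = ∂h/∂x = +0.0003941
Back-substitute: b = ∂h/∂y = -0.005488.
h(50, 115) = 36.36 + (+0.0003941)·(-110) + (-0.005488)·(35) = 36.36 -0.043 -0.192 = 36.125 m.

36.1 m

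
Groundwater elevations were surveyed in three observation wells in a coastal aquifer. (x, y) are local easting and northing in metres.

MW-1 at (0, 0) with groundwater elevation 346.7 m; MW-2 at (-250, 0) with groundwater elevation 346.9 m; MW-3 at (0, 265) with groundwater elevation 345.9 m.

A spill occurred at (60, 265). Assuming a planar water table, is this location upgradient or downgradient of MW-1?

∂h/∂x = (346.9 − 346.7) / (-250 − 0) = -0.0008000
∂h/∂y = (345.9 − 346.7) / (265 − 0) = -0.003019
Head at (60, 265) = 346.7 + (-0.0008000)·(60) + (-0.003019)·(265) = 345.85 m.
That is lower than the 346.7 m at MW-1, so the point is downgradient.

downgradient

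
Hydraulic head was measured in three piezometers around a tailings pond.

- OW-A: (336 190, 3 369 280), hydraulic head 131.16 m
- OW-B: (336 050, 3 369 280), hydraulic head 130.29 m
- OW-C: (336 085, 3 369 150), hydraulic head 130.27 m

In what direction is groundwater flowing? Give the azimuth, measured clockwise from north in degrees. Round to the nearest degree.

254°

Taking OW-A as reference: OW-B−OW-A = (-140, 0, -0.87); OW-C−OW-A = (-105, -130, -0.89).
Solve a·Δx + b·Δy = Δh: det = (-140)·(-130) − (-105)·0 = 18200.
∂h/∂x = [(-0.87)·(-130) − (-0.89)·0] / 18200 = +0.006214
∂h/∂y = [(-140)·(-0.89) − (-105)·(-0.87)] / 18200 = +0.001827
Flow direction (−∇h) has components (-0.006214 E, -0.001827 N).
Azimuth = atan2(E, N) = atan2(-0.006214, -0.001827) = 253.6° ≈ 254°.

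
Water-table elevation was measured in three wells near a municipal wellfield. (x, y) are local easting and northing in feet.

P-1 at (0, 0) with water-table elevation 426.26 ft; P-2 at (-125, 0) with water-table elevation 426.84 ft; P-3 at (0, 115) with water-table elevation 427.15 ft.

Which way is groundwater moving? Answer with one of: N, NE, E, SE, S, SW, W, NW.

∂h/∂x = (426.84 − 426.26) / (-125 − 0) = -0.004640
∂h/∂y = (427.15 − 426.26) / (115 − 0) = +0.007739
Flow = −∇h = (+0.004640 east, -0.007739 north), which points southeast.

SE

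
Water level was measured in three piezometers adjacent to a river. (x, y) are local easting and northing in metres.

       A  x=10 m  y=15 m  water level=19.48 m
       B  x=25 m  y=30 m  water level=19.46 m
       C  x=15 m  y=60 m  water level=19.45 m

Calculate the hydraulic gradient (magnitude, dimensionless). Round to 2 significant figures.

0.00095

With h = a·x + b·y + c and A as origin, the differences give:
  15·a + 15·b = -0.02
  5·a + 45·b = -0.03
Eliminate b (×45 and ×15, subtract): 600·a = -0.450 → a = ∂h/∂x = -0.0007500
Back-substitute: b = ∂h/∂y = -0.0005833.
|∇h| = √(-0.0007500² + -0.0005833²) = 0.0009501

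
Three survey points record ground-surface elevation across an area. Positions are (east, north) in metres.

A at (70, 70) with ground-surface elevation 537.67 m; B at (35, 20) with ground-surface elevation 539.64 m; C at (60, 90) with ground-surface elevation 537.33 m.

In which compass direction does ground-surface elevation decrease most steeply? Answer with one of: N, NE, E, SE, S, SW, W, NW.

With z = a·x + b·y + c and A as origin, the differences give:
  (-35)·a + (-50)·b = +1.97
  (-10)·a + 20·b = -0.34
Eliminate b (×20 and ×(-50), subtract): -1200·a = 22.400 → a = ∂z/∂x = -0.01867
Back-substitute: b = ∂z/∂y = -0.02633.
Steepest decrease is along −∇f = (+0.01867 E, +0.02633 N) → northeast.

NE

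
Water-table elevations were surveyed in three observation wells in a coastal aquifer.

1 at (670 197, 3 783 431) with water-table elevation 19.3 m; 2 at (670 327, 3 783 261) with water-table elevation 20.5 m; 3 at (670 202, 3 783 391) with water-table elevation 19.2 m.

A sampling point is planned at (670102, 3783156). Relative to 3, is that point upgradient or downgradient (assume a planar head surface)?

downgradient

With h = a·x + b·y + c and 1 as origin, the differences give:
  130·a + (-170)·b = +1.2
  5·a + (-40)·b = -0.1
Eliminate b (×(-40) and ×(-170), subtract): -4350·a = -65.00 → a = ∂h/∂x = +0.01494
Back-substitute: b = ∂h/∂y = +0.004368.
Head at (670102, 3783156) = 19.3 + (+0.01494)·(-95) + (+0.004368)·(-275) = 16.68 m.
That is lower than the 19.2 m at 3, so the point is downgradient.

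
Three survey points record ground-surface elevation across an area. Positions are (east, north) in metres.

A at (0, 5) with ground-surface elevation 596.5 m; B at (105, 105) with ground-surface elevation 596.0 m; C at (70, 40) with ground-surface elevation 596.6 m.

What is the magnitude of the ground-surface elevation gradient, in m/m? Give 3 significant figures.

0.0160 m/m

Taking A as reference: B−A = (105, 100, -0.5); C−A = (70, 35, +0.1).
Determinant of the coordinate differences = 105·35 − 70·100 = -3325.
∂z/∂x = [(-0.5)·35 − (+0.1)·100] / -3325 = +0.008271
∂z/∂y = [105·(+0.1) − 70·(-0.5)] / -3325 = -0.01368
|∇f| = √(0.008271² + -0.01368²) = 0.01599 m/m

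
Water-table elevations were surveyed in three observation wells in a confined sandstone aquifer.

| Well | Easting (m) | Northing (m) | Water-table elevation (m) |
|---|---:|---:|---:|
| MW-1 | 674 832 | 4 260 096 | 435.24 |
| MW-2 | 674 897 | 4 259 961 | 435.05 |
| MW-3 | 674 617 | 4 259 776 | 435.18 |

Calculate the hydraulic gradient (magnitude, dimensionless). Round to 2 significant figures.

Three-point gradient (reference MW-1): Δ to MW-2 = (65, -135, -0.19), Δ to MW-3 = (-215, -320, -0.06).
∂h/∂x = -0.001058, ∂h/∂y = +0.0008981 (det = -49825).
|∇h| = √(-0.001058² + 0.0008981²) = 0.001388

0.0014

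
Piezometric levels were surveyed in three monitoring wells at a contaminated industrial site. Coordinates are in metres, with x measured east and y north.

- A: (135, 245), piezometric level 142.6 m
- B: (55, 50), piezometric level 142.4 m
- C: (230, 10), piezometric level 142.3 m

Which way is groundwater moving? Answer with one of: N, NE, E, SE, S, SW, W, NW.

Differences from A: to B (Δx, Δy, Δh) = (-80, -195, -0.2); to C = (95, -235, -0.3).
Determinant of the coordinate differences = (-80)·(-235) − 95·(-195) = 37325.
∂h/∂x = [(-0.2)·(-235) − (-0.3)·(-195)] / 37325 = -0.0003081
∂h/∂y = [(-80)·(-0.3) − 95·(-0.2)] / 37325 = +0.001152
Flow = −∇h = (+0.0003081 east, -0.001152 north), which points south.

S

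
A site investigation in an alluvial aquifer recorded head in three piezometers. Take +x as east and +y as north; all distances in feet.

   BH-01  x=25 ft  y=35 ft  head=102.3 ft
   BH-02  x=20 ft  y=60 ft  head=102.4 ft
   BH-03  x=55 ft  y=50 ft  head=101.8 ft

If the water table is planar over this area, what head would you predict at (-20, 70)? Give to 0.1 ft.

103.1 ft

Three-point gradient (reference BH-01): Δ to BH-02 = (-5, 25, +0.1), Δ to BH-03 = (30, 15, -0.5).
∂h/∂x = -0.01697, ∂h/∂y = +0.0006061 (det = -825).
h(-20, 70) = 102.3 + (-0.01697)·(-45) + (+0.0006061)·(35) = 102.3 +0.764 +0.021 = 103.085 ft.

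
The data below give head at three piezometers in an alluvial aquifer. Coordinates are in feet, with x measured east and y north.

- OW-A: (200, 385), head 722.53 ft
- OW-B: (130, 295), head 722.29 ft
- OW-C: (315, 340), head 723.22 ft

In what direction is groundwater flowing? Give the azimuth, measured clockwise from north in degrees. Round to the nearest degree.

Differences from OW-A: to OW-B (Δx, Δy, Δh) = (-70, -90, -0.24); to OW-C = (115, -45, +0.69).
Solve a·Δx + b·Δy = Δh: det = (-70)·(-45) − 115·(-90) = 13500.
∂h/∂x = [(-0.24)·(-45) − (+0.69)·(-90)] / 13500 = +0.005400
∂h/∂y = [(-70)·(+0.69) − 115·(-0.24)] / 13500 = -0.001533
Flow direction (−∇h) has components (-0.005400 E, +0.001533 N).
Azimuth = atan2(E, N) = atan2(-0.005400, +0.001533) = 285.9° ≈ 286°.

286°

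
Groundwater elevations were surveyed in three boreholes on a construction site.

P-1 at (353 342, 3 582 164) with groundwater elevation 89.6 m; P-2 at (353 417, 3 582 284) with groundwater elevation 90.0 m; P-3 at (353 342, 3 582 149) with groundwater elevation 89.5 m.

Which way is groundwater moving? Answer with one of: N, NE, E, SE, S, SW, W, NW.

With h = a·x + b·y + c and P-1 as origin, the differences give:
  75·a + 120·b = +0.4
  0·a + (-15)·b = -0.1
Eliminate b (×(-15) and ×120, subtract): -1125·a = 6.00 → a = ∂h/∂x = -0.005333
Back-substitute: b = ∂h/∂y = +0.006667.
Flow = −∇h = (+0.005333 east, -0.006667 north), which points southeast.

SE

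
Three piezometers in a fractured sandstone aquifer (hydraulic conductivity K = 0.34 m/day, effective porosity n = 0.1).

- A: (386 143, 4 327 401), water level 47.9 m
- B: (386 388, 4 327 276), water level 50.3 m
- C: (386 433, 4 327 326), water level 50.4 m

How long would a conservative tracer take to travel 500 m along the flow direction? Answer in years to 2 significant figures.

46 years

Differences from A: to B (Δx, Δy, Δh) = (245, -125, +2.4); to C = (290, -75, +2.5).
Determinant of the coordinate differences = 245·(-75) − 290·(-125) = 17875.
∂h/∂x = [(+2.4)·(-75) − (+2.5)·(-125)] / 17875 = +0.007413
∂h/∂y = [245·(+2.5) − 290·(+2.4)] / 17875 = -0.004671
|∇h| = √(0.007413² + -0.004671²) = 0.008762
Seepage velocity v = K·i/n = 0.34 × 0.008762 / 0.1 = 0.02979 m/day.
t = 500 / 0.02979 = 1.678e+04 days = 45.9 years.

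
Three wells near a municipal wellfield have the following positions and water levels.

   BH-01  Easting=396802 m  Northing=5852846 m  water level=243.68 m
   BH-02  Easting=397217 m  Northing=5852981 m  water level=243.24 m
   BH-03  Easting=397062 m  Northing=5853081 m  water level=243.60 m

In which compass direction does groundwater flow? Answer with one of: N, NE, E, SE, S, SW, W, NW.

With h = a·x + b·y + c and BH-01 as origin, the differences give:
  415·a + 135·b = -0.44
  260·a + 235·b = -0.08
Eliminate b (×235 and ×135, subtract): 62425·a = -92.600 → a = ∂h/∂x = -0.001483
Back-substitute: b = ∂h/∂y = +0.001301.
Flow = −∇h = (+0.001483 east, -0.001301 north), which points southeast.

SE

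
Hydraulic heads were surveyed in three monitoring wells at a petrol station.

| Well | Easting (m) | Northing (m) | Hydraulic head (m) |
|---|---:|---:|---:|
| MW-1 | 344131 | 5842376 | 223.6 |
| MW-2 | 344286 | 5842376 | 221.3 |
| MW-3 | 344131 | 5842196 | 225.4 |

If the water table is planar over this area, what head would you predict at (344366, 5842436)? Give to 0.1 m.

∂h/∂x = (221.3 − 223.6) / (344286 − 344131) = -0.01484
∂h/∂y = (225.4 − 223.6) / (5842196 − 5842376) = -0.01000
h(344366, 5842436) = 223.6 + (-0.01484)·(235) + (-0.01000)·(60) = 223.6 -3.487 -0.600 = 219.513 m.

219.5 m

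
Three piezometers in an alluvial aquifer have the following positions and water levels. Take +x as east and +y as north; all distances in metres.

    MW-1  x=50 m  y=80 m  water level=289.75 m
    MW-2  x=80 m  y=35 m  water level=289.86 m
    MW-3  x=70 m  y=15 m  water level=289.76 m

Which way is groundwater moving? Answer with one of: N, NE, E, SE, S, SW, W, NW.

W

Taking MW-1 as reference: MW-2−MW-1 = (30, -45, +0.11); MW-3−MW-1 = (20, -65, +0.01).
Solve a·Δx + b·Δy = Δh: det = 30·(-65) − 20·(-45) = -1050.
∂h/∂x = [(+0.11)·(-65) − (+0.01)·(-45)] / -1050 = +0.006381
∂h/∂y = [30·(+0.01) − 20·(+0.11)] / -1050 = +0.001810
Flow = −∇h = (-0.006381 east, -0.001810 north), which points west.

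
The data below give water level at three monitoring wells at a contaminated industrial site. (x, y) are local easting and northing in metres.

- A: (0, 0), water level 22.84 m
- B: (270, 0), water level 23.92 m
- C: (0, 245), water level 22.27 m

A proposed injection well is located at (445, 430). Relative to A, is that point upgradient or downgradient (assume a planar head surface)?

upgradient

∂h/∂x = (23.92 − 22.84) / (270 − 0) = +0.004000
∂h/∂y = (22.27 − 22.84) / (245 − 0) = -0.002327
Head at (445, 430) = 22.84 + (+0.004000)·(445) + (-0.002327)·(430) = 23.62 m.
That is higher than the 22.84 m at A, so the point is upgradient.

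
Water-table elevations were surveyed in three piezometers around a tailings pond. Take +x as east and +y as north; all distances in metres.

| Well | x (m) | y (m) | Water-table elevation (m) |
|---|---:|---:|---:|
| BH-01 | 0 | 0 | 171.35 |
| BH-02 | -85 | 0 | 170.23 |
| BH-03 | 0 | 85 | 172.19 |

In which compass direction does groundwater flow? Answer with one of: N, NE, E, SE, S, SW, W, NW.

SW

∂h/∂x = (170.23 − 171.35) / (-85 − 0) = +0.01318
∂h/∂y = (172.19 − 171.35) / (85 − 0) = +0.009882
Flow = −∇h = (-0.01318 east, -0.009882 north), which points southwest.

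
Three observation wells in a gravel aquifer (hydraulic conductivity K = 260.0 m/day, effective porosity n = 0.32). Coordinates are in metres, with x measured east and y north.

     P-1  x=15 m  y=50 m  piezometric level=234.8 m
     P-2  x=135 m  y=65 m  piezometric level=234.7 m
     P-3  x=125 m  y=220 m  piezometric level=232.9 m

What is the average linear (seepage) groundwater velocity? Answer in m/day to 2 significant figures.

9.4 m/day

Differences from P-1: to P-2 (Δx, Δy, Δh) = (120, 15, -0.1); to P-3 = (110, 170, -1.9).
Solve a·Δx + b·Δy = Δh: det = 120·170 − 110·15 = 18750.
∂h/∂x = [(-0.1)·170 − (-1.9)·15] / 18750 = +0.0006133
∂h/∂y = [120·(-1.9) − 110·(-0.1)] / 18750 = -0.01157
|∇h| = √(0.0006133² + -0.01157²) = 0.01159
Seepage velocity v = K·i/n = 260.0 × 0.01159 / 0.32 = 9.417 m/day.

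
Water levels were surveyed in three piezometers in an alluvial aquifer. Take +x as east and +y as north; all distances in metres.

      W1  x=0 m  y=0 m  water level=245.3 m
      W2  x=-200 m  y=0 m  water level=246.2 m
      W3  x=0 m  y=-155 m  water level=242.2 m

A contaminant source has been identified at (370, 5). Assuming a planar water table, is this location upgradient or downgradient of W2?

downgradient

∂h/∂x = (246.2 − 245.3) / (-200 − 0) = -0.004500
∂h/∂y = (242.2 − 245.3) / (-155 − 0) = +0.02000
Head at (370, 5) = 245.3 + (-0.004500)·(370) + (+0.02000)·(5) = 243.74 m.
That is lower than the 246.2 m at W2, so the point is downgradient.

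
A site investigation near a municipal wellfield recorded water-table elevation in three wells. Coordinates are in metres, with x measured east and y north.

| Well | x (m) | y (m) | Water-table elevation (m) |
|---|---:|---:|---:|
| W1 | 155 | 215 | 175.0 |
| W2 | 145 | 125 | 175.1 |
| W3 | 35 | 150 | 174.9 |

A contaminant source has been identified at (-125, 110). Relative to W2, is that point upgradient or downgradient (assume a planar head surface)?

downgradient

Differences from W1: to W2 (Δx, Δy, Δh) = (-10, -90, +0.1); to W3 = (-120, -65, -0.1).
Determinant of the coordinate differences = (-10)·(-65) − (-120)·(-90) = -10150.
∂h/∂x = [(+0.1)·(-65) − (-0.1)·(-90)] / -10150 = +0.001527
∂h/∂y = [(-10)·(-0.1) − (-120)·(+0.1)] / -10150 = -0.001281
Head at (-125, 110) = 175.0 + (+0.001527)·(-280) + (-0.001281)·(-105) = 174.71 m.
That is lower than the 175.1 m at W2, so the point is downgradient.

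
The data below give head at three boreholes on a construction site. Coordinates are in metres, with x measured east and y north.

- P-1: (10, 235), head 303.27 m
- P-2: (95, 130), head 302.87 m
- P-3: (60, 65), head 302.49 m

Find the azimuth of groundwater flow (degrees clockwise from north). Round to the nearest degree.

Differences from P-1: to P-2 (Δx, Δy, Δh) = (85, -105, -0.40); to P-3 = (50, -170, -0.78).
Solve a·Δx + b·Δy = Δh: det = 85·(-170) − 50·(-105) = -9200.
∂h/∂x = [(-0.40)·(-170) − (-0.78)·(-105)] / -9200 = +0.001511
∂h/∂y = [85·(-0.78) − 50·(-0.40)] / -9200 = +0.005033
Flow direction (−∇h) has components (-0.001511 E, -0.005033 N).
Azimuth = atan2(E, N) = atan2(-0.001511, -0.005033) = 196.7° ≈ 197°.

197°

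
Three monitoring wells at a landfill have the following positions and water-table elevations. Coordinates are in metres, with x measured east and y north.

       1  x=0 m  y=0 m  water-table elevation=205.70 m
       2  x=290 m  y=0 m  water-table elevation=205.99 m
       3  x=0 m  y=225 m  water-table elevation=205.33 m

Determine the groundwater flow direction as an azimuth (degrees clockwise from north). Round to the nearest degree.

329°

∂h/∂x = (205.99 − 205.70) / (290 − 0) = +0.001000
∂h/∂y = (205.33 − 205.70) / (225 − 0) = -0.001644
Flow direction (−∇h) has components (-0.001000 E, +0.001644 N).
Azimuth = atan2(E, N) = atan2(-0.001000, +0.001644) = 328.7° ≈ 329°.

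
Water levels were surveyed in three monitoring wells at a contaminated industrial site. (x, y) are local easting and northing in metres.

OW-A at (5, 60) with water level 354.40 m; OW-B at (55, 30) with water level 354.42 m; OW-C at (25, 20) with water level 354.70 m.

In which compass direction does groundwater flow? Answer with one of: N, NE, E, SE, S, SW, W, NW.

Three-point gradient (reference OW-A): Δ to OW-B = (50, -30, +0.02), Δ to OW-C = (20, -40, +0.30).
∂h/∂x = -0.005857, ∂h/∂y = -0.01043 (det = -1400).
Flow = −∇h = (+0.005857 east, +0.01043 north), which points northeast.

NE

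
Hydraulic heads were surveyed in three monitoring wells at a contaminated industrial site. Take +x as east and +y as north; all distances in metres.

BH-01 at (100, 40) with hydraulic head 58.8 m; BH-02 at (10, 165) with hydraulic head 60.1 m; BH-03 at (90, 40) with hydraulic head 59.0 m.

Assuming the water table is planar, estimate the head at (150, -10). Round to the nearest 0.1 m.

Taking BH-01 as reference: BH-02−BH-01 = (-90, 125, +1.3); BH-03−BH-01 = (-10, 0, +0.2).
Solve a·Δx + b·Δy = Δh: det = (-90)·0 − (-10)·125 = 1250.
∂h/∂x = [(+1.3)·0 − (+0.2)·125] / 1250 = -0.02000
∂h/∂y = [(-90)·(+0.2) − (-10)·(+1.3)] / 1250 = -0.004000
h(150, -10) = 58.8 + (-0.02000)·(50) + (-0.004000)·(-50) = 58.8 -1.000 +0.200 = 58.000 m.

58.0 m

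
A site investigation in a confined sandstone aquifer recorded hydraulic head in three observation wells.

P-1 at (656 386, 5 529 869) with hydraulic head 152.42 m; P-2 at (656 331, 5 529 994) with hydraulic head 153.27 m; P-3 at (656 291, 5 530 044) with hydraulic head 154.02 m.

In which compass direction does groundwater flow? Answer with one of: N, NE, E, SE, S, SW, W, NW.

With h = a·x + b·y + c and P-1 as origin, the differences give:
  (-55)·a + 125·b = +0.85
  (-95)·a + 175·b = +1.60
Eliminate b (×175 and ×125, subtract): 2250·a = -51.250 → a = ∂h/∂x = -0.02278
Back-substitute: b = ∂h/∂y = -0.003222.
Flow = −∇h = (+0.02278 east, +0.003222 north), which points east.

E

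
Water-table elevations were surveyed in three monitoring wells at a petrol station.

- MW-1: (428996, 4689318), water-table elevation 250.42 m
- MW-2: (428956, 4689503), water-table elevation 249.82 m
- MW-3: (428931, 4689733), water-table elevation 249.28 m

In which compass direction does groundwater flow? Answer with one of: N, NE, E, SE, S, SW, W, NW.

Taking MW-1 as reference: MW-2−MW-1 = (-40, 185, -0.60); MW-3−MW-1 = (-65, 415, -1.14).
Determinant of the coordinate differences = (-40)·415 − (-65)·185 = -4575.
∂h/∂x = [(-0.60)·415 − (-1.14)·185] / -4575 = +0.008328
∂h/∂y = [(-40)·(-1.14) − (-65)·(-0.60)] / -4575 = -0.001443
Flow = −∇h = (-0.008328 east, +0.001443 north), which points west.

W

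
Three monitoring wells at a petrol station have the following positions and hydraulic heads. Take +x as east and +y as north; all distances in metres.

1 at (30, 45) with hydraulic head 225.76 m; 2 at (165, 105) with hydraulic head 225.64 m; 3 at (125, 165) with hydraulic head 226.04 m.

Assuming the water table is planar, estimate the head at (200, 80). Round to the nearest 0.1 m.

With h = a·x + b·y + c and 1 as origin, the differences give:
  135·a + 60·b = -0.12
  95·a + 120·b = +0.28
Eliminate b (×120 and ×60, subtract): 10500·a = -31.200 → a = ∂h/∂x = -0.002971
Back-substitute: b = ∂h/∂y = +0.004686.
h(200, 80) = 225.76 + (-0.002971)·(170) + (+0.004686)·(35) = 225.76 -0.505 +0.164 = 225.419 m.

225.4 m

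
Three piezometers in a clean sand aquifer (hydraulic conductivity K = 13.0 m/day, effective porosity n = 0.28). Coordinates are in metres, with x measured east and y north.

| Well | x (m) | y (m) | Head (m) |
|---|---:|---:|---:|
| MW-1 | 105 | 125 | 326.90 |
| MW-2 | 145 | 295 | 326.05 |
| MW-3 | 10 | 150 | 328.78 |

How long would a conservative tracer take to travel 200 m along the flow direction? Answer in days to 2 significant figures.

Taking MW-1 as reference: MW-2−MW-1 = (40, 170, -0.85); MW-3−MW-1 = (-95, 25, +1.88).
Solve a·Δx + b·Δy = Δh: det = 40·25 − (-95)·170 = 17150.
∂h/∂x = [(-0.85)·25 − (+1.88)·170] / 17150 = -0.01987
∂h/∂y = [40·(+1.88) − (-95)·(-0.85)] / 17150 = -0.0003236
|∇h| = √(-0.01987² + -0.0003236²) = 0.01987
Seepage velocity v = K·i/n = 13.0 × 0.01987 / 0.28 = 0.9225 m/day.
t = 200 / 0.9225 = 216.8 days.

220 days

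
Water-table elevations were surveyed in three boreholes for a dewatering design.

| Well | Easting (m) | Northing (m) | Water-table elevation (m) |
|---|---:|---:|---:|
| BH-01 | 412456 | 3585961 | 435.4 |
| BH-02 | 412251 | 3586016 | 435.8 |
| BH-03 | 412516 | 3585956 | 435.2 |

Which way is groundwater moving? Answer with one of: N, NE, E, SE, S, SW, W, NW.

NE

With h = a·x + b·y + c and BH-01 as origin, the differences give:
  (-205)·a + 55·b = +0.4
  60·a + (-5)·b = -0.2
Eliminate b (×(-5) and ×55, subtract): -2275·a = 9.00 → a = ∂h/∂x = -0.003956
Back-substitute: b = ∂h/∂y = -0.007473.
Flow = −∇h = (+0.003956 east, +0.007473 north), which points northeast.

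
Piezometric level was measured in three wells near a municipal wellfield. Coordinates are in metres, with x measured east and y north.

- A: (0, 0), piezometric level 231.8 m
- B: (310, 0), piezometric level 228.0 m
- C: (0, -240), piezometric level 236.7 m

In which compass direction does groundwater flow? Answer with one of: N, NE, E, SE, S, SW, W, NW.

NE

∂h/∂x = (228.0 − 231.8) / (310 − 0) = -0.01226
∂h/∂y = (236.7 − 231.8) / (-240 − 0) = -0.02042
Flow = −∇h = (+0.01226 east, +0.02042 north), which points northeast.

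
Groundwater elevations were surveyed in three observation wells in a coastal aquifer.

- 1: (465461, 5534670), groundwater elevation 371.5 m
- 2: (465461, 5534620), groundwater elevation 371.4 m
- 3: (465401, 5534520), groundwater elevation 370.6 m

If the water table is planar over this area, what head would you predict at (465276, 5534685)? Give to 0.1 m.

Three-point gradient (reference 1): Δ to 2 = (0, -50, -0.1), Δ to 3 = (-60, -150, -0.9).
∂h/∂x = +0.010000, ∂h/∂y = +0.002000 (det = -3000).
h(465276, 5534685) = 371.5 + (+0.010000)·(-185) + (+0.002000)·(15) = 371.5 -1.850 +0.030 = 369.680 m.

369.7 m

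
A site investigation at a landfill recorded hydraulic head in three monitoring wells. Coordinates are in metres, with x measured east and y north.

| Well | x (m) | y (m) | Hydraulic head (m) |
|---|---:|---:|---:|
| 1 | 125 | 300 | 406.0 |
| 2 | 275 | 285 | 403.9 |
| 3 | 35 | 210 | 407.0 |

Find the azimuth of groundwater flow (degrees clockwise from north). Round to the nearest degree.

Taking 1 as reference: 2−1 = (150, -15, -2.1); 3−1 = (-90, -90, +1.0).
Solve a·Δx + b·Δy = Δh: det = 150·(-90) − (-90)·(-15) = -14850.
∂h/∂x = [(-2.1)·(-90) − (+1.0)·(-15)] / -14850 = -0.01374
∂h/∂y = [150·(+1.0) − (-90)·(-2.1)] / -14850 = +0.002626
Flow direction (−∇h) has components (+0.01374 E, -0.002626 N).
Azimuth = atan2(E, N) = atan2(+0.01374, -0.002626) = 100.8° ≈ 101°.

101°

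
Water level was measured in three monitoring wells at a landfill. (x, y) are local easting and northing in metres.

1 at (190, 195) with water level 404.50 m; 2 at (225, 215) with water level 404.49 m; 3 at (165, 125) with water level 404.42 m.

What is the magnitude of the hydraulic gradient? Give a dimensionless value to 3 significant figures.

0.00196

Differences from 1: to 2 (Δx, Δy, Δh) = (35, 20, -0.01); to 3 = (-25, -70, -0.08).
Solve a·Δx + b·Δy = Δh: det = 35·(-70) − (-25)·20 = -1950.
∂h/∂x = [(-0.01)·(-70) − (-0.08)·20] / -1950 = -0.001179
∂h/∂y = [35·(-0.08) − (-25)·(-0.01)] / -1950 = +0.001564
|∇h| = √(-0.001179² + 0.001564²) = 0.001959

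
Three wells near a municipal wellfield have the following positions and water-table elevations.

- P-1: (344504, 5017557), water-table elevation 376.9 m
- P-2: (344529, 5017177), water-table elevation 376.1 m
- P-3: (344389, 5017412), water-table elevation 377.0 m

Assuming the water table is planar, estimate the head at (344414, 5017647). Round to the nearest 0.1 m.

377.4 m

With h = a·x + b·y + c and P-1 as origin, the differences give:
  25·a + (-380)·b = -0.8
  (-115)·a + (-145)·b = +0.1
Eliminate b (×(-145) and ×(-380), subtract): -47325·a = 154.00 → a = ∂h/∂x = -0.003254
Back-substitute: b = ∂h/∂y = +0.001891.
h(344414, 5017647) = 376.9 + (-0.003254)·(-90) + (+0.001891)·(90) = 376.9 +0.293 +0.170 = 377.363 m.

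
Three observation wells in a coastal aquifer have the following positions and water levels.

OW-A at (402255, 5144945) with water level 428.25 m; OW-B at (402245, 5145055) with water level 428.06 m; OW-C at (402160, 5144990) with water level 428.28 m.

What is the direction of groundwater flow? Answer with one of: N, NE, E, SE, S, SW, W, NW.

Differences from OW-A: to OW-B (Δx, Δy, Δh) = (-10, 110, -0.19); to OW-C = (-95, 45, +0.03).
Determinant of the coordinate differences = (-10)·45 − (-95)·110 = 10000.
∂h/∂x = [(-0.19)·45 − (+0.03)·110] / 10000 = -0.001185
∂h/∂y = [(-10)·(+0.03) − (-95)·(-0.19)] / 10000 = -0.001835
Flow = −∇h = (+0.001185 east, +0.001835 north), which points northeast.

NE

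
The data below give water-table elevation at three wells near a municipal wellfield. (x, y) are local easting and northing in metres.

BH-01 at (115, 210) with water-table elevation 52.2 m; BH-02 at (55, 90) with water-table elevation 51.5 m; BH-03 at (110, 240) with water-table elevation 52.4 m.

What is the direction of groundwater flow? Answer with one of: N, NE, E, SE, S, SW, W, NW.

S

Differences from BH-01: to BH-02 (Δx, Δy, Δh) = (-60, -120, -0.7); to BH-03 = (-5, 30, +0.2).
Solve a·Δx + b·Δy = Δh: det = (-60)·30 − (-5)·(-120) = -2400.
∂h/∂x = [(-0.7)·30 − (+0.2)·(-120)] / -2400 = -0.001250
∂h/∂y = [(-60)·(+0.2) − (-5)·(-0.7)] / -2400 = +0.006458
Flow = −∇h = (+0.001250 east, -0.006458 north), which points south.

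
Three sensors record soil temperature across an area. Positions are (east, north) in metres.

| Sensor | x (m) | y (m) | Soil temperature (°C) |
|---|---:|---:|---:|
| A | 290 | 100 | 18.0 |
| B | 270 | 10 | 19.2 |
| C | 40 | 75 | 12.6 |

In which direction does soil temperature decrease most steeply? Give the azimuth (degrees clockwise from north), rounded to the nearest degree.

With T = a·x + b·y + c and A as origin, the differences give:
  (-20)·a + (-90)·b = +1.2
  (-250)·a + (-25)·b = -5.4
Eliminate b (×(-25) and ×(-90), subtract): -22000·a = -516.00 → a = ∂T/∂x = +0.02345
Back-substitute: b = ∂T/∂y = -0.01855.
Steepest decrease is along −∇f: components (-0.02345 E, +0.01855 N).
Azimuth = atan2(-0.02345, +0.01855) = 308.3° ≈ 308°.

308°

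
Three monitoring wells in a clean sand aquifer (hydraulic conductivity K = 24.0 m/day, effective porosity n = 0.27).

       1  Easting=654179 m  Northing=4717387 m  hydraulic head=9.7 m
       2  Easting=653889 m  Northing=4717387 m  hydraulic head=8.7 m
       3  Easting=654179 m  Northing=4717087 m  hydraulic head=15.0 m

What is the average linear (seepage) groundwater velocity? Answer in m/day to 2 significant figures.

∂h/∂x = (8.7 − 9.7) / (653889 − 654179) = +0.003448
∂h/∂y = (15.0 − 9.7) / (4717087 − 4717387) = -0.01767
|∇h| = √(0.003448² + -0.01767²) = 0.018
Seepage velocity v = K·i/n = 24.0 × 0.018 / 0.27 = 1.6 m/day.

1.6 m/day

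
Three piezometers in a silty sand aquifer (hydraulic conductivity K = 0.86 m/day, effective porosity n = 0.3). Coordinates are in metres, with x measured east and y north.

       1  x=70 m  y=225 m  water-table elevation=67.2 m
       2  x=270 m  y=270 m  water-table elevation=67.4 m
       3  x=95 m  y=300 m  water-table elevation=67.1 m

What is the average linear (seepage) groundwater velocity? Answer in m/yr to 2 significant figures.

2.4 m/yr

Three-point gradient (reference 1): Δ to 2 = (200, 45, +0.2), Δ to 3 = (25, 75, -0.1).
∂h/∂x = +0.001405, ∂h/∂y = -0.001802 (det = 13875).
|∇h| = √(0.001405² + -0.001802²) = 0.002285
Seepage velocity v = K·i/n = 0.86 × 0.002285 / 0.3 = 0.00655 m/day = 2.392 m/yr.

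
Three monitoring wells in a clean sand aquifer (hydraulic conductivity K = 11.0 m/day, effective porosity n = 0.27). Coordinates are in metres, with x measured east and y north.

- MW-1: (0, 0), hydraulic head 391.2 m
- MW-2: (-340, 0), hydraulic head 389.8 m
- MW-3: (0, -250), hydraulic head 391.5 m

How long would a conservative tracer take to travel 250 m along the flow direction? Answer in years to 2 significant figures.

3.9 years

∂h/∂x = (389.8 − 391.2) / (-340 − 0) = +0.004118
∂h/∂y = (391.5 − 391.2) / (-250 − 0) = -0.001200
|∇h| = √(0.004118² + -0.001200²) = 0.004289
Seepage velocity v = K·i/n = 11.0 × 0.004289 / 0.27 = 0.1747 m/day.
t = 250 / 0.1747 = 1431 days = 3.92 years.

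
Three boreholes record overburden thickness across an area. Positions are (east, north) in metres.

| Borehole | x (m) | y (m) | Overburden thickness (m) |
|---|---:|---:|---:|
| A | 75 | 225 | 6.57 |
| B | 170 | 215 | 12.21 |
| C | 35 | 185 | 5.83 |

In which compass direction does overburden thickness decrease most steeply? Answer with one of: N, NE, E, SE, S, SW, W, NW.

NW

With d = a·x + b·y + c and A as origin, the differences give:
  95·a + (-10)·b = +5.64
  (-40)·a + (-40)·b = -0.74
Eliminate b (×(-40) and ×(-10), subtract): -4200·a = -233.000 → a = ∂d/∂x = +0.05548
Back-substitute: b = ∂d/∂y = -0.03698.
Steepest decrease is along −∇f = (-0.05548 E, +0.03698 N) → northwest.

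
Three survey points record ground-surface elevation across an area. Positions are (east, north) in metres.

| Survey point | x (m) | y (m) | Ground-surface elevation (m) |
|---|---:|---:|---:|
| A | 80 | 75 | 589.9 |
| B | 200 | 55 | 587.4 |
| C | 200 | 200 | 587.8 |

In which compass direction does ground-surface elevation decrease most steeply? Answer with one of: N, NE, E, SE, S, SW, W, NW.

E

Three-point gradient (reference A): Δ to B = (120, -20, -2.5), Δ to C = (120, 125, -2.1).
∂z/∂x = -0.02037, ∂z/∂y = +0.002759 (det = 17400).
Steepest decrease is along −∇f = (+0.02037 E, -0.002759 N) → east.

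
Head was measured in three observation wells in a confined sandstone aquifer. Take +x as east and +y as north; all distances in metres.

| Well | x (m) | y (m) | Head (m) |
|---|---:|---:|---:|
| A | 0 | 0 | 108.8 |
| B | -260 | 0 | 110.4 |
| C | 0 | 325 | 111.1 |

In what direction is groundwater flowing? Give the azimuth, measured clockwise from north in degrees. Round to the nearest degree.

∂h/∂x = (110.4 − 108.8) / (-260 − 0) = -0.006154
∂h/∂y = (111.1 − 108.8) / (325 − 0) = +0.007077
Flow direction (−∇h) has components (+0.006154 E, -0.007077 N).
Azimuth = atan2(E, N) = atan2(+0.006154, -0.007077) = 139.0° ≈ 139°.

139°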